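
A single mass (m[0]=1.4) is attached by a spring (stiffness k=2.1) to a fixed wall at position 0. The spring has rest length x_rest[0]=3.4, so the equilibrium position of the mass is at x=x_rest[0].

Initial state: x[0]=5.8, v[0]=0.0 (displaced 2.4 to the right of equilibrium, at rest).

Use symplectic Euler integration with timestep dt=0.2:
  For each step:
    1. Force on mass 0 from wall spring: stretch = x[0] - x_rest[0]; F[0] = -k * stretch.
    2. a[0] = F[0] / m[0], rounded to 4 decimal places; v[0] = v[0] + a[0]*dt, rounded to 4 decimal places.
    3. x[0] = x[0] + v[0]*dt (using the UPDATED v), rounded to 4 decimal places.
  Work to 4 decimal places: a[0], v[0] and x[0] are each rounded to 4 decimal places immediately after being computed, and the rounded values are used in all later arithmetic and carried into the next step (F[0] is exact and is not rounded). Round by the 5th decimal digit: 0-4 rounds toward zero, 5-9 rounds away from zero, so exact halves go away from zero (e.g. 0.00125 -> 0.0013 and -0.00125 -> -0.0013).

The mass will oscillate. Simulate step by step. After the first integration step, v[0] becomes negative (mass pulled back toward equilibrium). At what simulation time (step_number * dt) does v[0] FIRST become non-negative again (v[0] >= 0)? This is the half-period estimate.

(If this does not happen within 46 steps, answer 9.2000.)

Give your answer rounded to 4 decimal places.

Step 0: x=[5.8000] v=[0.0000]
Step 1: x=[5.6560] v=[-0.7200]
Step 2: x=[5.3766] v=[-1.3968]
Step 3: x=[4.9786] v=[-1.9898]
Step 4: x=[4.4859] v=[-2.4634]
Step 5: x=[3.9281] v=[-2.7892]
Step 6: x=[3.3386] v=[-2.9476]
Step 7: x=[2.7528] v=[-2.9292]
Step 8: x=[2.2058] v=[-2.7350]
Step 9: x=[1.7305] v=[-2.3767]
Step 10: x=[1.3553] v=[-1.8758]
Step 11: x=[1.1028] v=[-1.2624]
Step 12: x=[0.9882] v=[-0.5732]
Step 13: x=[1.0183] v=[0.1503]
First v>=0 after going negative at step 13, time=2.6000

Answer: 2.6000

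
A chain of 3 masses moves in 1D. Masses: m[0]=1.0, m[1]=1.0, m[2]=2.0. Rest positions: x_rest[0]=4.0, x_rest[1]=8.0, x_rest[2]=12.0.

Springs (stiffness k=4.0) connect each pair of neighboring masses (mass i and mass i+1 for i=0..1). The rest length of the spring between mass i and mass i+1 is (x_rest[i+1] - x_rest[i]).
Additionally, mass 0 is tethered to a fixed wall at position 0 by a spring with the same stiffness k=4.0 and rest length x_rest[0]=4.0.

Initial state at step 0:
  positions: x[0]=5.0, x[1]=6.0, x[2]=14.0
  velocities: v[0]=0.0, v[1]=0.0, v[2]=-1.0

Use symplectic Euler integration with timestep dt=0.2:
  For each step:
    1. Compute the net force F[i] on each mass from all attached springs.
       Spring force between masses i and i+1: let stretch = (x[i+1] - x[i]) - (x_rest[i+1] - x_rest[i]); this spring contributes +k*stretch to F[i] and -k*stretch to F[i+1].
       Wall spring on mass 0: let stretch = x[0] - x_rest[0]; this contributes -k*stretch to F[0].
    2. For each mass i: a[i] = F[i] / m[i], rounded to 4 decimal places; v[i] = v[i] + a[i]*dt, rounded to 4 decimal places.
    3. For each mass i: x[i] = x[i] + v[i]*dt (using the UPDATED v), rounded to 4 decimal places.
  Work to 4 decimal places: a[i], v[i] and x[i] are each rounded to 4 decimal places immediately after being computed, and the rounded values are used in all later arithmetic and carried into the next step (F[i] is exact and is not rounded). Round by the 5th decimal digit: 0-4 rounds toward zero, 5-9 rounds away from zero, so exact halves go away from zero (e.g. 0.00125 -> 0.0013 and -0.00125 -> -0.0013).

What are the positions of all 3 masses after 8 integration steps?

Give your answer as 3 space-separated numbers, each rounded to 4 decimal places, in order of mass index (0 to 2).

Answer: 6.4618 6.0923 11.4544

Derivation:
Step 0: x=[5.0000 6.0000 14.0000] v=[0.0000 0.0000 -1.0000]
Step 1: x=[4.3600 7.1200 13.4800] v=[-3.2000 5.6000 -2.6000]
Step 2: x=[3.4640 8.8160 12.7712] v=[-4.4800 8.4800 -3.5440]
Step 3: x=[2.8701 10.2885 12.0660] v=[-2.9696 7.3626 -3.5261]
Step 4: x=[3.0039 10.8585 11.5386] v=[0.6690 2.8499 -2.6371]
Step 5: x=[3.9138 10.2806 11.2768] v=[4.5496 -2.8897 -1.3091]
Step 6: x=[5.2162 8.8434 11.2553] v=[6.5120 -7.1862 -0.1076]
Step 7: x=[6.2644 7.2117 11.3608] v=[5.2408 -8.1584 0.5276]
Step 8: x=[6.4618 6.0923 11.4544] v=[0.9871 -5.5970 0.4680]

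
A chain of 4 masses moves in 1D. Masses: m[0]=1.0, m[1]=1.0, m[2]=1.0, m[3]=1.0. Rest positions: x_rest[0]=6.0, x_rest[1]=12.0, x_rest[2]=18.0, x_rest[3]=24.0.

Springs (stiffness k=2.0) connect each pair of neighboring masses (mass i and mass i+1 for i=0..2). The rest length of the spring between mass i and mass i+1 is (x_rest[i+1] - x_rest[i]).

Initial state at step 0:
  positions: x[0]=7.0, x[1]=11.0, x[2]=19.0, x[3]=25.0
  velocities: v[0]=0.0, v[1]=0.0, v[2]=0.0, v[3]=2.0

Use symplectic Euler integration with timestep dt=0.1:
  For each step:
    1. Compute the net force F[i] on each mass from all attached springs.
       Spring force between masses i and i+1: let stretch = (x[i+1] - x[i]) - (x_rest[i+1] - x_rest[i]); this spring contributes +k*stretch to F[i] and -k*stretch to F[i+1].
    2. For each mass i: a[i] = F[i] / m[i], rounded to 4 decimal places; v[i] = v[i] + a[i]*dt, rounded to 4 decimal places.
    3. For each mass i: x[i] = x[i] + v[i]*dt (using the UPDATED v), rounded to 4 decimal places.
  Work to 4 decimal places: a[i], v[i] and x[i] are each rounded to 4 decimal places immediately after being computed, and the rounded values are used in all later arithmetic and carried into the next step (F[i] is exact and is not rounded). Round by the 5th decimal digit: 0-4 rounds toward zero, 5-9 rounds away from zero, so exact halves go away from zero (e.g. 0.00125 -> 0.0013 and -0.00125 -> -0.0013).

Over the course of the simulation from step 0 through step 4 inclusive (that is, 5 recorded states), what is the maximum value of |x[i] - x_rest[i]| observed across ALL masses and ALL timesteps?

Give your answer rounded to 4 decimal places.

Answer: 1.7495

Derivation:
Step 0: x=[7.0000 11.0000 19.0000 25.0000] v=[0.0000 0.0000 0.0000 2.0000]
Step 1: x=[6.9600 11.0800 18.9600 25.2000] v=[-0.4000 0.8000 -0.4000 2.0000]
Step 2: x=[6.8824 11.2352 18.8872 25.3952] v=[-0.7760 1.5520 -0.7280 1.9520]
Step 3: x=[6.7719 11.4564 18.7915 25.5802] v=[-1.1054 2.2118 -0.9568 1.8504]
Step 4: x=[6.6351 11.7306 18.6849 25.7495] v=[-1.3685 2.7419 -1.0661 1.6927]
Max displacement = 1.7495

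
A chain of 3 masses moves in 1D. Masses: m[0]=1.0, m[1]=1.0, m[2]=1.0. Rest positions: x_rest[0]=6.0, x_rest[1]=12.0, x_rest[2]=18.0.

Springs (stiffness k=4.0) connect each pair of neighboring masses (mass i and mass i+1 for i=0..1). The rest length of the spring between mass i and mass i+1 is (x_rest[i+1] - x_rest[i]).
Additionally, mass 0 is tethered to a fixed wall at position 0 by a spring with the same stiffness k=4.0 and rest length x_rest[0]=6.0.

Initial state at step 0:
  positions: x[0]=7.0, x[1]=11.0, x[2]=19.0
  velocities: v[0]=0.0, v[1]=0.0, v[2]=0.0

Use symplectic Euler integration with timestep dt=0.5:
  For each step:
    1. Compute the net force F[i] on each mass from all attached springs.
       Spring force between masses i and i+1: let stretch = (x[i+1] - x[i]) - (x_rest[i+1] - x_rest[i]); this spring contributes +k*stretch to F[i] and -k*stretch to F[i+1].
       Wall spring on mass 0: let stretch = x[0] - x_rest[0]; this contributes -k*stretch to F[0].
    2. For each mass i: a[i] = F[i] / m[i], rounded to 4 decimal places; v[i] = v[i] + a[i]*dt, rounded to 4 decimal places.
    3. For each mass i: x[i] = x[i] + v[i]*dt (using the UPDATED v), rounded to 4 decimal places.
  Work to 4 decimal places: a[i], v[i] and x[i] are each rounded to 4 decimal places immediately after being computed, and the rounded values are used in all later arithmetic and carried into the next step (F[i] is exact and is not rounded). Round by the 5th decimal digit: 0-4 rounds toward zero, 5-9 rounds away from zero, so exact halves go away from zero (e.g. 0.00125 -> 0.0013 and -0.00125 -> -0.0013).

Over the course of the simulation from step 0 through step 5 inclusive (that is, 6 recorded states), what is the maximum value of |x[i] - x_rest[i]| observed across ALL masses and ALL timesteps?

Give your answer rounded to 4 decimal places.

Step 0: x=[7.0000 11.0000 19.0000] v=[0.0000 0.0000 0.0000]
Step 1: x=[4.0000 15.0000 17.0000] v=[-6.0000 8.0000 -4.0000]
Step 2: x=[8.0000 10.0000 19.0000] v=[8.0000 -10.0000 4.0000]
Step 3: x=[6.0000 12.0000 18.0000] v=[-4.0000 4.0000 -2.0000]
Step 4: x=[4.0000 14.0000 17.0000] v=[-4.0000 4.0000 -2.0000]
Step 5: x=[8.0000 9.0000 19.0000] v=[8.0000 -10.0000 4.0000]
Max displacement = 3.0000

Answer: 3.0000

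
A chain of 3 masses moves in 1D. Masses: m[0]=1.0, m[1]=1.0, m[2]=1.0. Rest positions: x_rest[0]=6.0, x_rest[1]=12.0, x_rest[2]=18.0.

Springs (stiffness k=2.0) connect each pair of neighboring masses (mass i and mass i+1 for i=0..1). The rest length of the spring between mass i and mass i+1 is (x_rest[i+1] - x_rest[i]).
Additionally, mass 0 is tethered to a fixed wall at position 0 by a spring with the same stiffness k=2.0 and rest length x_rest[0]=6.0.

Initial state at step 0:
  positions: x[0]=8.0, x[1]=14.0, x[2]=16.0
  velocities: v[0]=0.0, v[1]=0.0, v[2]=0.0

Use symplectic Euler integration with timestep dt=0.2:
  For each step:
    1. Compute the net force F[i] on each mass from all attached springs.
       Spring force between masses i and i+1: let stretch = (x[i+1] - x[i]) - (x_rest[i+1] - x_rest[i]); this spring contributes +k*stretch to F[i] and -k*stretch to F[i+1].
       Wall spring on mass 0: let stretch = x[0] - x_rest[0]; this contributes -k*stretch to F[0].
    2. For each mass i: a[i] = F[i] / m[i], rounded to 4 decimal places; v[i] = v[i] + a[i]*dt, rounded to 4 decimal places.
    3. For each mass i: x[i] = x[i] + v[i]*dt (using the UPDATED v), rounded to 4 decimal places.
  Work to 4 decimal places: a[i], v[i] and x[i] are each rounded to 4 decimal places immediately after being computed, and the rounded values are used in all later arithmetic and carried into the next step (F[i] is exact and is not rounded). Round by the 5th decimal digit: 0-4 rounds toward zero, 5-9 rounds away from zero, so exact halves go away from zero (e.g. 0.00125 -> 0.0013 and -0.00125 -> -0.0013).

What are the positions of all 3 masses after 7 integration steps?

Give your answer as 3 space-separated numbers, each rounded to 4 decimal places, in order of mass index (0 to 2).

Answer: 4.3077 10.6073 20.1601

Derivation:
Step 0: x=[8.0000 14.0000 16.0000] v=[0.0000 0.0000 0.0000]
Step 1: x=[7.8400 13.6800 16.3200] v=[-0.8000 -1.6000 1.6000]
Step 2: x=[7.5200 13.1040 16.9088] v=[-1.6000 -2.8800 2.9440]
Step 3: x=[7.0451 12.3857 17.6732] v=[-2.3744 -3.5917 3.8221]
Step 4: x=[6.4339 11.6631 18.4946] v=[-3.0562 -3.6129 4.1071]
Step 5: x=[5.7263 11.0687 19.2495] v=[-3.5381 -2.9720 3.7745]
Step 6: x=[4.9880 10.7014 19.8299] v=[-3.6917 -1.8366 2.9022]
Step 7: x=[4.3077 10.6073 20.1601] v=[-3.4015 -0.4706 1.6508]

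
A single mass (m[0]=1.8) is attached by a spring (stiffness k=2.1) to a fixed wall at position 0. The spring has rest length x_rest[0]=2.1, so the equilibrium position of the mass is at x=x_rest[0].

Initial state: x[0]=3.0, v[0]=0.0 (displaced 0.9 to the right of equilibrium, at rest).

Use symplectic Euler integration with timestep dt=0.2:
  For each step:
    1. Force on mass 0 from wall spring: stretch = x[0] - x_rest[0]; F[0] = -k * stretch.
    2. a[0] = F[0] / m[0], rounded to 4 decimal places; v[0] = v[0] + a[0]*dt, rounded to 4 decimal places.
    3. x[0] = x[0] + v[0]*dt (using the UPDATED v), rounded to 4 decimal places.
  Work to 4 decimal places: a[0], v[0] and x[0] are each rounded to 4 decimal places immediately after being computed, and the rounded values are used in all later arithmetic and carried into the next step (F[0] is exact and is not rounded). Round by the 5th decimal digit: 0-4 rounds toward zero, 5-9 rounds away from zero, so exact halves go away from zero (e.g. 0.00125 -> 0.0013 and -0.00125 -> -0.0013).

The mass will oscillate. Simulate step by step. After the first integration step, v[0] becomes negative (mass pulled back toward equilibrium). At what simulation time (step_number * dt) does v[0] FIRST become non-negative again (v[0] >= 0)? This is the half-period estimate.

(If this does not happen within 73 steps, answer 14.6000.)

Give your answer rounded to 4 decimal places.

Step 0: x=[3.0000] v=[0.0000]
Step 1: x=[2.9580] v=[-0.2100]
Step 2: x=[2.8760] v=[-0.4102]
Step 3: x=[2.7577] v=[-0.5913]
Step 4: x=[2.6087] v=[-0.7448]
Step 5: x=[2.4360] v=[-0.8635]
Step 6: x=[2.2476] v=[-0.9419]
Step 7: x=[2.0523] v=[-0.9763]
Step 8: x=[1.8593] v=[-0.9652]
Step 9: x=[1.6775] v=[-0.9090]
Step 10: x=[1.5154] v=[-0.8104]
Step 11: x=[1.3806] v=[-0.6740]
Step 12: x=[1.2794] v=[-0.5061]
Step 13: x=[1.2165] v=[-0.3146]
Step 14: x=[1.1948] v=[-0.1084]
Step 15: x=[1.2154] v=[0.1028]
First v>=0 after going negative at step 15, time=3.0000

Answer: 3.0000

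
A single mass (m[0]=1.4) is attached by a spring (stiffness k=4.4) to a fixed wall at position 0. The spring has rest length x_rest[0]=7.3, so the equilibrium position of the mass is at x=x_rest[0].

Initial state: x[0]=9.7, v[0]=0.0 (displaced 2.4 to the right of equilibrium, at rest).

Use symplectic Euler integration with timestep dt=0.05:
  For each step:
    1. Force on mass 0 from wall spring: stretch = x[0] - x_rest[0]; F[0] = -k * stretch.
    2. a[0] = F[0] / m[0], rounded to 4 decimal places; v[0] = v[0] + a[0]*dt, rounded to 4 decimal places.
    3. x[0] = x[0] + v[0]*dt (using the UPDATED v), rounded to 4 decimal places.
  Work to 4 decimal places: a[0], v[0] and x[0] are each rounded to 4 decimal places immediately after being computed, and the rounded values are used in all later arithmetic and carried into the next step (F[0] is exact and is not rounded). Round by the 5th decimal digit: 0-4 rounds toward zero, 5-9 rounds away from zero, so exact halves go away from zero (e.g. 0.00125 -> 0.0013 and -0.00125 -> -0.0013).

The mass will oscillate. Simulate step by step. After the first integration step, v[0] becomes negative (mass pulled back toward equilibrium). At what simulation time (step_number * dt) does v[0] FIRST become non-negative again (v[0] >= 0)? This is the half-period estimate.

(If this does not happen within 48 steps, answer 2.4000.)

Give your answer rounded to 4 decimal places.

Answer: 1.8000

Derivation:
Step 0: x=[9.7000] v=[0.0000]
Step 1: x=[9.6811] v=[-0.3771]
Step 2: x=[9.6435] v=[-0.7513]
Step 3: x=[9.5875] v=[-1.1196]
Step 4: x=[9.5135] v=[-1.4791]
Step 5: x=[9.4222] v=[-1.8269]
Step 6: x=[9.3142] v=[-2.1604]
Step 7: x=[9.1904] v=[-2.4769]
Step 8: x=[9.0517] v=[-2.7740]
Step 9: x=[8.8992] v=[-3.0493]
Step 10: x=[8.7342] v=[-3.3006]
Step 11: x=[8.5579] v=[-3.5260]
Step 12: x=[8.3717] v=[-3.7237]
Step 13: x=[8.1771] v=[-3.8921]
Step 14: x=[7.9756] v=[-4.0299]
Step 15: x=[7.7688] v=[-4.1361]
Step 16: x=[7.5583] v=[-4.2098]
Step 17: x=[7.3458] v=[-4.2504]
Step 18: x=[7.1329] v=[-4.2576]
Step 19: x=[6.9213] v=[-4.2313]
Step 20: x=[6.7127] v=[-4.1718]
Step 21: x=[6.5087] v=[-4.0795]
Step 22: x=[6.3109] v=[-3.9552]
Step 23: x=[6.1209] v=[-3.7998]
Step 24: x=[5.9402] v=[-3.6145]
Step 25: x=[5.7702] v=[-3.4008]
Step 26: x=[5.6122] v=[-3.1604]
Step 27: x=[5.4674] v=[-2.8952]
Step 28: x=[5.3370] v=[-2.6072]
Step 29: x=[5.2221] v=[-2.2987]
Step 30: x=[5.1235] v=[-1.9722]
Step 31: x=[5.0420] v=[-1.6302]
Step 32: x=[4.9782] v=[-1.2754]
Step 33: x=[4.9327] v=[-0.9105]
Step 34: x=[4.9058] v=[-0.5385]
Step 35: x=[4.8977] v=[-0.1623]
Step 36: x=[4.9085] v=[0.2152]
First v>=0 after going negative at step 36, time=1.8000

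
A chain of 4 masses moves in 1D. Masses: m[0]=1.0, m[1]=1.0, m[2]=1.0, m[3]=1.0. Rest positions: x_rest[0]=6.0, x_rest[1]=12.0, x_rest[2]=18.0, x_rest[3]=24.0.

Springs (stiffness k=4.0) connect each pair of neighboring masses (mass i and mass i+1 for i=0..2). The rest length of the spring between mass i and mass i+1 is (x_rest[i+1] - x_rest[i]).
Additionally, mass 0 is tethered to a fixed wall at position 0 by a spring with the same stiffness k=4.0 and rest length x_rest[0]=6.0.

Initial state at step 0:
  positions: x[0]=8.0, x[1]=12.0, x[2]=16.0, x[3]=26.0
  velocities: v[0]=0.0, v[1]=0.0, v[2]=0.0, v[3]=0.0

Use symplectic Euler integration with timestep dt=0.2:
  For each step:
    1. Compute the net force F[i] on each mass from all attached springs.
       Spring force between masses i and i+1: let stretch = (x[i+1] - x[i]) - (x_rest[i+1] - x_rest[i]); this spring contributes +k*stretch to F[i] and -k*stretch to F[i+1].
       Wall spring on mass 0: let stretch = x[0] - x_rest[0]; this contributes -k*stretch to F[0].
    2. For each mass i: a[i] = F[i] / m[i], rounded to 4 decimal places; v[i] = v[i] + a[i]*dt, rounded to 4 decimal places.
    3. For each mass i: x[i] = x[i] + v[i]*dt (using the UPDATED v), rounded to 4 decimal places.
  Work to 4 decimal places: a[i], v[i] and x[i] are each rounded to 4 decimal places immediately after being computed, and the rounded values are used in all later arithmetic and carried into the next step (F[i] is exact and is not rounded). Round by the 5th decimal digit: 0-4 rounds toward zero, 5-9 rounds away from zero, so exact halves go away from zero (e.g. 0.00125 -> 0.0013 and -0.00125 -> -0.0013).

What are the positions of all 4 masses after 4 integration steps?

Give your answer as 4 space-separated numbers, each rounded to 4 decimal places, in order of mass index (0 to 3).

Step 0: x=[8.0000 12.0000 16.0000 26.0000] v=[0.0000 0.0000 0.0000 0.0000]
Step 1: x=[7.3600 12.0000 16.9600 25.3600] v=[-3.2000 0.0000 4.8000 -3.2000]
Step 2: x=[6.2848 12.0512 18.4704 24.3360] v=[-5.3760 0.2560 7.5520 -5.1200]
Step 3: x=[5.1267 12.2068 19.8922 23.3335] v=[-5.7907 0.7782 7.1091 -5.0125]
Step 4: x=[4.2811 12.4593 20.6350 22.7404] v=[-4.2280 1.2624 3.7138 -2.9655]

Answer: 4.2811 12.4593 20.6350 22.7404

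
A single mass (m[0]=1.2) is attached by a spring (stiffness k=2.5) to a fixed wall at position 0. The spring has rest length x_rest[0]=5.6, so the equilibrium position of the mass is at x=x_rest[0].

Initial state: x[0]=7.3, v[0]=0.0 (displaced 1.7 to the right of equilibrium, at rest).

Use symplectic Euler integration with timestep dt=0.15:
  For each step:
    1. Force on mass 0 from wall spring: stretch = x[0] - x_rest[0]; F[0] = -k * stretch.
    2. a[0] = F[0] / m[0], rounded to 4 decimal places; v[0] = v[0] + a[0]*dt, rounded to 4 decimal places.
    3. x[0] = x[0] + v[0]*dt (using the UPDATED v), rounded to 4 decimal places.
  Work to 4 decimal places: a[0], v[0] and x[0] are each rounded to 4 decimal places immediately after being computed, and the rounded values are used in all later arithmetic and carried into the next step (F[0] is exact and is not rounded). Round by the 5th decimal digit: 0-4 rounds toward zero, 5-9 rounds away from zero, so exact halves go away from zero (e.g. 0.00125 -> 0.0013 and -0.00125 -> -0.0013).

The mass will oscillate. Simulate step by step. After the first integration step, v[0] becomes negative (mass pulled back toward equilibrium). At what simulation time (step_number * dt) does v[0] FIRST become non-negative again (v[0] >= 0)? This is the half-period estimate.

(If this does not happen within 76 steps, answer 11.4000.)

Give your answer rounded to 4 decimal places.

Answer: 2.2500

Derivation:
Step 0: x=[7.3000] v=[0.0000]
Step 1: x=[7.2203] v=[-0.5313]
Step 2: x=[7.0647] v=[-1.0376]
Step 3: x=[6.8404] v=[-1.4953]
Step 4: x=[6.5580] v=[-1.8829]
Step 5: x=[6.2307] v=[-2.1823]
Step 6: x=[5.8738] v=[-2.3794]
Step 7: x=[5.5041] v=[-2.4650]
Step 8: x=[5.1389] v=[-2.4350]
Step 9: x=[4.7953] v=[-2.2909]
Step 10: x=[4.4894] v=[-2.0394]
Step 11: x=[4.2356] v=[-1.6923]
Step 12: x=[4.0457] v=[-1.2659]
Step 13: x=[3.9287] v=[-0.7802]
Step 14: x=[3.8900] v=[-0.2579]
Step 15: x=[3.9315] v=[0.2765]
First v>=0 after going negative at step 15, time=2.2500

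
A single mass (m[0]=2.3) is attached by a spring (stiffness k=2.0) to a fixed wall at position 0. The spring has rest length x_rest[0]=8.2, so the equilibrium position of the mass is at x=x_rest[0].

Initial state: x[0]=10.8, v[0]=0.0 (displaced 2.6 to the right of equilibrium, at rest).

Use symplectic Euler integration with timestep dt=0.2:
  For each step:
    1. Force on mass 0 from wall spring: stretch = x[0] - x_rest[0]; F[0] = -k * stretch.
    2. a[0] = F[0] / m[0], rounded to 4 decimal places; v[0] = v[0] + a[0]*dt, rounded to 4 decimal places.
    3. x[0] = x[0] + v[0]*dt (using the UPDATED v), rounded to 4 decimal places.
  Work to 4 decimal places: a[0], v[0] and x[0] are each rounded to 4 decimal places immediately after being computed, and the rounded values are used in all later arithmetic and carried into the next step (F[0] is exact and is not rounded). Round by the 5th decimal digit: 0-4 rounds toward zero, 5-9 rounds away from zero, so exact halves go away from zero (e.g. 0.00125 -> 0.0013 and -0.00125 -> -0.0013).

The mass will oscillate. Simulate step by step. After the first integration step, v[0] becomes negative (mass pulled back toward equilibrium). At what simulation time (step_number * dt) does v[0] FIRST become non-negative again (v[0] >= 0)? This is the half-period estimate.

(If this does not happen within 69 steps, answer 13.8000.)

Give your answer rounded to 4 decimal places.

Step 0: x=[10.8000] v=[0.0000]
Step 1: x=[10.7096] v=[-0.4522]
Step 2: x=[10.5319] v=[-0.8887]
Step 3: x=[10.2731] v=[-1.2942]
Step 4: x=[9.9422] v=[-1.6547]
Step 5: x=[9.5507] v=[-1.9577]
Step 6: x=[9.1122] v=[-2.1926]
Step 7: x=[8.6420] v=[-2.3512]
Step 8: x=[8.1564] v=[-2.4281]
Step 9: x=[7.6723] v=[-2.4205]
Step 10: x=[7.2066] v=[-2.3287]
Step 11: x=[6.7754] v=[-2.1559]
Step 12: x=[6.3938] v=[-1.9081]
Step 13: x=[6.0750] v=[-1.5940]
Step 14: x=[5.8301] v=[-1.2244]
Step 15: x=[5.6677] v=[-0.8122]
Step 16: x=[5.5933] v=[-0.3718]
Step 17: x=[5.6096] v=[0.0815]
First v>=0 after going negative at step 17, time=3.4000

Answer: 3.4000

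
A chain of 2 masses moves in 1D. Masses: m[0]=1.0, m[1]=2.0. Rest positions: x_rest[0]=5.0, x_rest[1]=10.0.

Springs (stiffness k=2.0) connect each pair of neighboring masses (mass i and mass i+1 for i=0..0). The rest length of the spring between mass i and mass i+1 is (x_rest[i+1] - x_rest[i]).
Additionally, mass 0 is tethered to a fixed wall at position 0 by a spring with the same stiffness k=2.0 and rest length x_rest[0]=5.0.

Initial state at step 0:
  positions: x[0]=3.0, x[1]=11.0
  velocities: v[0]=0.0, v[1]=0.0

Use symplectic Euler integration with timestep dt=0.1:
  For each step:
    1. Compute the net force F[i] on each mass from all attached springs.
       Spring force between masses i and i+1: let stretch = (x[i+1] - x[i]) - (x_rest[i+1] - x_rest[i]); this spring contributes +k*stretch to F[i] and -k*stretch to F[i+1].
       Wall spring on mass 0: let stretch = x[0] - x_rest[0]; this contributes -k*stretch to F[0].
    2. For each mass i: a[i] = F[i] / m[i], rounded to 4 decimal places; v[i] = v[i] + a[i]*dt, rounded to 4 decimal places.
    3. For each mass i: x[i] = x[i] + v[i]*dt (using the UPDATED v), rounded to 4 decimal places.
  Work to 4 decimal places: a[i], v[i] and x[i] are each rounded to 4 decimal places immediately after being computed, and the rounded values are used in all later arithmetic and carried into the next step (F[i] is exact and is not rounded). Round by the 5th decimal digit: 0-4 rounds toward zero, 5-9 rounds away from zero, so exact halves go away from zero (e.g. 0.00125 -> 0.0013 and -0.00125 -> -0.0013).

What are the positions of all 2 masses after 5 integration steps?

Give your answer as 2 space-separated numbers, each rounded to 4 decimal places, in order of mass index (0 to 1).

Answer: 4.3448 10.5939

Derivation:
Step 0: x=[3.0000 11.0000] v=[0.0000 0.0000]
Step 1: x=[3.1000 10.9700] v=[1.0000 -0.3000]
Step 2: x=[3.2954 10.9113] v=[1.9540 -0.5870]
Step 3: x=[3.5772 10.8264] v=[2.8181 -0.8486]
Step 4: x=[3.9325 10.7191] v=[3.5525 -1.0735]
Step 5: x=[4.3448 10.5939] v=[4.1233 -1.2522]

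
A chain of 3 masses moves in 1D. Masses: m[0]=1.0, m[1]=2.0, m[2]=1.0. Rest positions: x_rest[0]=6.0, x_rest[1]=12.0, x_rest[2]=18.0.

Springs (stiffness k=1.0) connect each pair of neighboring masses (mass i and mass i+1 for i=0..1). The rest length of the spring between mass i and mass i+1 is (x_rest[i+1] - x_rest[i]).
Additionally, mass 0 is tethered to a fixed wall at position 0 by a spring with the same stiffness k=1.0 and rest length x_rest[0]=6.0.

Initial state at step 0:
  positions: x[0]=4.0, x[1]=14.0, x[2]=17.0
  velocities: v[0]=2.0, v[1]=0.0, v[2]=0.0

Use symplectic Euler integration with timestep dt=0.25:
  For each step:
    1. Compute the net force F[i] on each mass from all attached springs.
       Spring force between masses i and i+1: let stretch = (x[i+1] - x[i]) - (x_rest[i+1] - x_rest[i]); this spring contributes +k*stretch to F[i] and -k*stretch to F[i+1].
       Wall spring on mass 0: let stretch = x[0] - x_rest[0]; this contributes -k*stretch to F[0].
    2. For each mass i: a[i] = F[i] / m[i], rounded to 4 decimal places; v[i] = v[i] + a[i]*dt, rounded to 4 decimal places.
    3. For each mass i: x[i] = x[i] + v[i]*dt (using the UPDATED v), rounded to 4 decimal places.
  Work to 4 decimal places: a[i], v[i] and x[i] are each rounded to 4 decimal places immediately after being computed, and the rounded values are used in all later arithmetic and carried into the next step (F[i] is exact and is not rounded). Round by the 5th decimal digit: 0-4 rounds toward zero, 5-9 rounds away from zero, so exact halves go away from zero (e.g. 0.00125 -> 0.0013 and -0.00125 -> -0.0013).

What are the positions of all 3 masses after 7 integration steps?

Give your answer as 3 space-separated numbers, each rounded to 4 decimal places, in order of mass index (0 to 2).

Answer: 9.6050 11.5073 19.8112

Derivation:
Step 0: x=[4.0000 14.0000 17.0000] v=[2.0000 0.0000 0.0000]
Step 1: x=[4.8750 13.7813 17.1875] v=[3.5000 -0.8750 0.7500]
Step 2: x=[6.0020 13.3907 17.5371] v=[4.5078 -1.5625 1.3985]
Step 3: x=[7.2156 12.8988 18.0026] v=[4.8545 -1.9678 1.8619]
Step 4: x=[8.3335 12.3888 18.5241] v=[4.4714 -2.0402 2.0860]
Step 5: x=[9.1840 11.9438 19.0372] v=[3.4019 -1.7802 2.0522]
Step 6: x=[9.6330 11.6342 19.4819] v=[1.7959 -1.2385 1.7789]
Step 7: x=[9.6050 11.5073 19.8112] v=[-0.1121 -0.5077 1.3170]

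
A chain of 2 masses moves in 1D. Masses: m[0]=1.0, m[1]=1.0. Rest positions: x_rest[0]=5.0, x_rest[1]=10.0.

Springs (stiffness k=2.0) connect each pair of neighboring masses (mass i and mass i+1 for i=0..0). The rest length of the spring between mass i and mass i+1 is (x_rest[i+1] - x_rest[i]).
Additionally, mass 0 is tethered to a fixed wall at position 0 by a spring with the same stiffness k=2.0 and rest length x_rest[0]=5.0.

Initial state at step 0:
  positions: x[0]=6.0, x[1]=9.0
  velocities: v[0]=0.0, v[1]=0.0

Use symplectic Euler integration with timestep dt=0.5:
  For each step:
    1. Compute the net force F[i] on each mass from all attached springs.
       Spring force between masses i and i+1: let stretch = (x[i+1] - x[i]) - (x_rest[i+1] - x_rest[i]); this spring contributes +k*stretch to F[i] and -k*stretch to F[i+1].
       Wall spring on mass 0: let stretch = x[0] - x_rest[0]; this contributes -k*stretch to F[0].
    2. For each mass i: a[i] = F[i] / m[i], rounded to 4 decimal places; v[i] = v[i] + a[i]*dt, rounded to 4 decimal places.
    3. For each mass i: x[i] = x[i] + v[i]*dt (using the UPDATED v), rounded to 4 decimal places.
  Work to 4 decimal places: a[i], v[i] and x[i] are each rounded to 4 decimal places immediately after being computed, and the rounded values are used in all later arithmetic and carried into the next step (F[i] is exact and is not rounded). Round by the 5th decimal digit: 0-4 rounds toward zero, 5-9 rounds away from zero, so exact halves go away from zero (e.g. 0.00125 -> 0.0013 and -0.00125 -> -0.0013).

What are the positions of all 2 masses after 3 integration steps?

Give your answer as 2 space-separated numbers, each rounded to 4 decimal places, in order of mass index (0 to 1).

Step 0: x=[6.0000 9.0000] v=[0.0000 0.0000]
Step 1: x=[4.5000 10.0000] v=[-3.0000 2.0000]
Step 2: x=[3.5000 10.7500] v=[-2.0000 1.5000]
Step 3: x=[4.3750 10.3750] v=[1.7500 -0.7500]

Answer: 4.3750 10.3750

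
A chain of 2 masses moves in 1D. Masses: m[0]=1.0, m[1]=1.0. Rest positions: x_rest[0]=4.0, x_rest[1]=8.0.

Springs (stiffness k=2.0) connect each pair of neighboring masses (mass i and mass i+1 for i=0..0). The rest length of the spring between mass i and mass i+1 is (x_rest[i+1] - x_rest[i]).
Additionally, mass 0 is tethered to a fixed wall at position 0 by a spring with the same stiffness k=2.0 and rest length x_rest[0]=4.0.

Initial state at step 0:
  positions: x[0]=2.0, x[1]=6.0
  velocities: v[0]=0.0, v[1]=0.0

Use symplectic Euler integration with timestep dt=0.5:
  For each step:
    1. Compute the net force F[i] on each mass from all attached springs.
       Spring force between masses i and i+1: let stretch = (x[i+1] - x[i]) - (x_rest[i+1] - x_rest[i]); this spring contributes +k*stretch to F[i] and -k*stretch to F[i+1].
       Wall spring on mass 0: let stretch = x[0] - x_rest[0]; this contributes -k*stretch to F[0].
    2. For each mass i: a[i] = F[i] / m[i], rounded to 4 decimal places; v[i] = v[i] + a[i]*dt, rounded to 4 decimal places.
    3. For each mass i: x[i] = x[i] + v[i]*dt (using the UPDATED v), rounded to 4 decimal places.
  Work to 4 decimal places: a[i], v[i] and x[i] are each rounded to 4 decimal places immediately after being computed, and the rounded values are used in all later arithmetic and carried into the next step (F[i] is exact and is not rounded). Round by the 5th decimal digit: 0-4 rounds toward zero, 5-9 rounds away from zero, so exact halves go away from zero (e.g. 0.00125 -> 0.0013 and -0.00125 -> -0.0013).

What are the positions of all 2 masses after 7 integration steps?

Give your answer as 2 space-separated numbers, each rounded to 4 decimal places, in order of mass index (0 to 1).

Answer: 6.1094 9.9688

Derivation:
Step 0: x=[2.0000 6.0000] v=[0.0000 0.0000]
Step 1: x=[3.0000 6.0000] v=[2.0000 0.0000]
Step 2: x=[4.0000 6.5000] v=[2.0000 1.0000]
Step 3: x=[4.2500 7.7500] v=[0.5000 2.5000]
Step 4: x=[4.1250 9.2500] v=[-0.2500 3.0000]
Step 5: x=[4.5000 10.1875] v=[0.7500 1.8750]
Step 6: x=[5.4688 10.2813] v=[1.9375 0.1875]
Step 7: x=[6.1094 9.9688] v=[1.2812 -0.6250]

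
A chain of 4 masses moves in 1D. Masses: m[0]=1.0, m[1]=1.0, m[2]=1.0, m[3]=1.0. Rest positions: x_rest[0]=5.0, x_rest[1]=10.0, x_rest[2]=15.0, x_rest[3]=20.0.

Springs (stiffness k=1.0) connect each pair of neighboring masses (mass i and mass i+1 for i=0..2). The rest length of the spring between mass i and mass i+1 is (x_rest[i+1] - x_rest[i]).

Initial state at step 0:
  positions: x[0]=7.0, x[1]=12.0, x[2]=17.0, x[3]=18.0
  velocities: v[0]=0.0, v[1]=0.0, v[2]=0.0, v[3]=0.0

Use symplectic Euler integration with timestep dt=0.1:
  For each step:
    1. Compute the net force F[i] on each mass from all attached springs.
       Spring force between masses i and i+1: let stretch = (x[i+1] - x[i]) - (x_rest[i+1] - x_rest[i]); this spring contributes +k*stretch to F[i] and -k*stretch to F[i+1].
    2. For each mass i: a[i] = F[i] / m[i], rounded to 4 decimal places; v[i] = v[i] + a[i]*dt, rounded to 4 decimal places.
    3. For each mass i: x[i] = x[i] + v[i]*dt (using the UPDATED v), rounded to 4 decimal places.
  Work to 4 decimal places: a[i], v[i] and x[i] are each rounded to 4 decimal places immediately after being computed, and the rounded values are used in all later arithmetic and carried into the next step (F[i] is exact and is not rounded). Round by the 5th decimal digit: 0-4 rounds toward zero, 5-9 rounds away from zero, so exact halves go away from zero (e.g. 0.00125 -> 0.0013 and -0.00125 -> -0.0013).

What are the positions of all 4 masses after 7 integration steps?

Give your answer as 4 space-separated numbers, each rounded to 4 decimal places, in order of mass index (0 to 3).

Answer: 6.9992 11.9536 16.0239 19.0233

Derivation:
Step 0: x=[7.0000 12.0000 17.0000 18.0000] v=[0.0000 0.0000 0.0000 0.0000]
Step 1: x=[7.0000 12.0000 16.9600 18.0400] v=[0.0000 0.0000 -0.4000 0.4000]
Step 2: x=[7.0000 11.9996 16.8812 18.1192] v=[0.0000 -0.0040 -0.7880 0.7920]
Step 3: x=[7.0000 11.9980 16.7660 18.2360] v=[0.0000 -0.0158 -1.1524 1.1682]
Step 4: x=[7.0000 11.9941 16.6178 18.3881] v=[-0.0002 -0.0388 -1.4822 1.5212]
Step 5: x=[6.9999 11.9865 16.4411 18.5725] v=[-0.0008 -0.0758 -1.7675 1.8442]
Step 6: x=[6.9997 11.9736 16.2411 18.7856] v=[-0.0021 -0.1290 -1.9998 2.1311]
Step 7: x=[6.9992 11.9536 16.0239 19.0233] v=[-0.0047 -0.1996 -2.1721 2.3767]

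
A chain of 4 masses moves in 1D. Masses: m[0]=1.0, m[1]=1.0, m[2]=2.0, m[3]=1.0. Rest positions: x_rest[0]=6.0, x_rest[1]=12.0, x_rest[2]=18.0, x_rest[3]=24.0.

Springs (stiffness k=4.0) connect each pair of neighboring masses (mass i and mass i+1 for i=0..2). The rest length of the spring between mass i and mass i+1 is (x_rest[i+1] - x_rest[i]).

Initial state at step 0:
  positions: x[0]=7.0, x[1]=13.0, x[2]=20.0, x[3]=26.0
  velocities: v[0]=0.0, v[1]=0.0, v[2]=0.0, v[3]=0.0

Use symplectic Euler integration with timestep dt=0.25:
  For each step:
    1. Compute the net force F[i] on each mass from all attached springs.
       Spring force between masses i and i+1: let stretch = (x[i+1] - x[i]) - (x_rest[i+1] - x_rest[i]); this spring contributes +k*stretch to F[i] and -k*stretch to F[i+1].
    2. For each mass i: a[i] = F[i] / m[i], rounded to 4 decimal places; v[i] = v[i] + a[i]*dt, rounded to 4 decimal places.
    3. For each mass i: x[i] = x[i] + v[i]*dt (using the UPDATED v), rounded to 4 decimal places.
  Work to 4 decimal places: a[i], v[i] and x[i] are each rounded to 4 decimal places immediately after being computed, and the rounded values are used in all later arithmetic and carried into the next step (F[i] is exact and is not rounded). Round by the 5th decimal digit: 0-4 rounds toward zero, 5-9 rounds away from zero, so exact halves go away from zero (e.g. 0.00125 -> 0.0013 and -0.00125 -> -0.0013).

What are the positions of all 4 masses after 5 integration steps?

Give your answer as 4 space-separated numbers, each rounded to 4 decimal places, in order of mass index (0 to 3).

Step 0: x=[7.0000 13.0000 20.0000 26.0000] v=[0.0000 0.0000 0.0000 0.0000]
Step 1: x=[7.0000 13.2500 19.8750 26.0000] v=[0.0000 1.0000 -0.5000 0.0000]
Step 2: x=[7.0625 13.5938 19.6875 25.9688] v=[0.2500 1.3750 -0.7500 -0.1250]
Step 3: x=[7.2578 13.8282 19.5235 25.8672] v=[0.7813 0.9374 -0.6562 -0.4063]
Step 4: x=[7.5957 13.8438 19.4405 25.6797] v=[1.3517 0.0623 -0.3320 -0.7500]
Step 5: x=[7.9957 13.6965 19.4378 25.4324] v=[1.5998 -0.5891 -0.0108 -0.9892]

Answer: 7.9957 13.6965 19.4378 25.4324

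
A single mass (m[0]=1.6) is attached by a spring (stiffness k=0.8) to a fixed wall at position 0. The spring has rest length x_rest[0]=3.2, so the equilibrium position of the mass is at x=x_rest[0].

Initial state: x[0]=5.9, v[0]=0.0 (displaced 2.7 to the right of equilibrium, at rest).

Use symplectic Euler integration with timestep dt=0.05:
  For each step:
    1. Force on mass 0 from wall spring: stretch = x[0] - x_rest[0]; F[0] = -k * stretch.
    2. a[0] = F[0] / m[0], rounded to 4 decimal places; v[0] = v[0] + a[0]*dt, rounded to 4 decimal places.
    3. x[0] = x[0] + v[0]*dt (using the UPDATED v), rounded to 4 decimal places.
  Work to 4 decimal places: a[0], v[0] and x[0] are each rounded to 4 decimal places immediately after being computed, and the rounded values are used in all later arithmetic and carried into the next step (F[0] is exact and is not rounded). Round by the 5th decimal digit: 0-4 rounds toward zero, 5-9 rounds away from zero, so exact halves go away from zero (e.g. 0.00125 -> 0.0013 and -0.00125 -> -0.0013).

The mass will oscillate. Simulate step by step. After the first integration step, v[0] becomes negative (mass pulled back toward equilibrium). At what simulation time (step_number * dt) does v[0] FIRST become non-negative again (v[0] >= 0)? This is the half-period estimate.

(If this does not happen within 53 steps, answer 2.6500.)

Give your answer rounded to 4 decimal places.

Step 0: x=[5.9000] v=[0.0000]
Step 1: x=[5.8966] v=[-0.0675]
Step 2: x=[5.8899] v=[-0.1349]
Step 3: x=[5.8798] v=[-0.2022]
Step 4: x=[5.8663] v=[-0.2692]
Step 5: x=[5.8495] v=[-0.3359]
Step 6: x=[5.8294] v=[-0.4021]
Step 7: x=[5.8060] v=[-0.4678]
Step 8: x=[5.7794] v=[-0.5330]
Step 9: x=[5.7495] v=[-0.5975]
Step 10: x=[5.7164] v=[-0.6612]
Step 11: x=[5.6802] v=[-0.7241]
Step 12: x=[5.6409] v=[-0.7861]
Step 13: x=[5.5985] v=[-0.8471]
Step 14: x=[5.5531] v=[-0.9071]
Step 15: x=[5.5048] v=[-0.9659]
Step 16: x=[5.4536] v=[-1.0235]
Step 17: x=[5.3996] v=[-1.0798]
Step 18: x=[5.3429] v=[-1.1348]
Step 19: x=[5.2835] v=[-1.1884]
Step 20: x=[5.2215] v=[-1.2405]
Step 21: x=[5.1570] v=[-1.2910]
Step 22: x=[5.0900] v=[-1.3399]
Step 23: x=[5.0206] v=[-1.3872]
Step 24: x=[4.9490] v=[-1.4327]
Step 25: x=[4.8752] v=[-1.4764]
Step 26: x=[4.7993] v=[-1.5183]
Step 27: x=[4.7214] v=[-1.5583]
Step 28: x=[4.6416] v=[-1.5963]
Step 29: x=[4.5600] v=[-1.6323]
Step 30: x=[4.4767] v=[-1.6663]
Step 31: x=[4.3918] v=[-1.6982]
Step 32: x=[4.3054] v=[-1.7280]
Step 33: x=[4.2176] v=[-1.7556]
Step 34: x=[4.1286] v=[-1.7810]
Step 35: x=[4.0384] v=[-1.8042]
Step 36: x=[3.9471] v=[-1.8252]
Step 37: x=[3.8549] v=[-1.8439]
Step 38: x=[3.7619] v=[-1.8603]
Step 39: x=[3.6682] v=[-1.8744]
Step 40: x=[3.5739] v=[-1.8861]
Step 41: x=[3.4791] v=[-1.8955]
Step 42: x=[3.3840] v=[-1.9025]
Step 43: x=[3.2886] v=[-1.9071]
Step 44: x=[3.1931] v=[-1.9093]
Step 45: x=[3.0976] v=[-1.9091]
Step 46: x=[3.0023] v=[-1.9065]
Step 47: x=[2.9072] v=[-1.9016]
Step 48: x=[2.8125] v=[-1.8943]
Step 49: x=[2.7183] v=[-1.8846]
Step 50: x=[2.6247] v=[-1.8726]
Step 51: x=[2.5318] v=[-1.8582]
Step 52: x=[2.4397] v=[-1.8415]
Step 53: x=[2.3486] v=[-1.8225]
v[0] did not become non-negative within 53 steps; using fallback time=2.6500

Answer: 2.6500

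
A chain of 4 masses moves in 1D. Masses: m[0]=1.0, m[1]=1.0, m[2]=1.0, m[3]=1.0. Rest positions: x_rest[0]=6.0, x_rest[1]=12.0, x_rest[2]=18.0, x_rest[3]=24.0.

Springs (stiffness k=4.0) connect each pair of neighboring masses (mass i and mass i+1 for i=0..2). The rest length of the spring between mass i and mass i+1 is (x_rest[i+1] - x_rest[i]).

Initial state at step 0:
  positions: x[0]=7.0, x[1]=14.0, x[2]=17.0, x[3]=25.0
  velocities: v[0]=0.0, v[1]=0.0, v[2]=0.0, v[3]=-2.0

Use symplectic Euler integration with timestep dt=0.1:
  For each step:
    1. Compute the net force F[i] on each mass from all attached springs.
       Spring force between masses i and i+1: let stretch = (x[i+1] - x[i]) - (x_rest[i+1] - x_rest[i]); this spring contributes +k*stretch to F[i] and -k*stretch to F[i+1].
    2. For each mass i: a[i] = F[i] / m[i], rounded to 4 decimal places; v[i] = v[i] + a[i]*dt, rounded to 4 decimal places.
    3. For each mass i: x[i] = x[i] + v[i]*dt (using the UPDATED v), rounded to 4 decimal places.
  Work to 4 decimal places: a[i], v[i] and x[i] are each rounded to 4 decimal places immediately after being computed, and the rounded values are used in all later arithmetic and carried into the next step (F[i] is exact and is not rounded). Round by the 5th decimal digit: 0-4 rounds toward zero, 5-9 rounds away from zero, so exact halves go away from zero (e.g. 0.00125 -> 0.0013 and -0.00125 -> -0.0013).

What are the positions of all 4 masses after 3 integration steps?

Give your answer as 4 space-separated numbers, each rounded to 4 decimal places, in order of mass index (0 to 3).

Step 0: x=[7.0000 14.0000 17.0000 25.0000] v=[0.0000 0.0000 0.0000 -2.0000]
Step 1: x=[7.0400 13.8400 17.2000 24.7200] v=[0.4000 -1.6000 2.0000 -2.8000]
Step 2: x=[7.1120 13.5424 17.5664 24.3792] v=[0.7200 -2.9760 3.6640 -3.4080]
Step 3: x=[7.2012 13.1485 18.0444 24.0059] v=[0.8922 -3.9386 4.7795 -3.7331]

Answer: 7.2012 13.1485 18.0444 24.0059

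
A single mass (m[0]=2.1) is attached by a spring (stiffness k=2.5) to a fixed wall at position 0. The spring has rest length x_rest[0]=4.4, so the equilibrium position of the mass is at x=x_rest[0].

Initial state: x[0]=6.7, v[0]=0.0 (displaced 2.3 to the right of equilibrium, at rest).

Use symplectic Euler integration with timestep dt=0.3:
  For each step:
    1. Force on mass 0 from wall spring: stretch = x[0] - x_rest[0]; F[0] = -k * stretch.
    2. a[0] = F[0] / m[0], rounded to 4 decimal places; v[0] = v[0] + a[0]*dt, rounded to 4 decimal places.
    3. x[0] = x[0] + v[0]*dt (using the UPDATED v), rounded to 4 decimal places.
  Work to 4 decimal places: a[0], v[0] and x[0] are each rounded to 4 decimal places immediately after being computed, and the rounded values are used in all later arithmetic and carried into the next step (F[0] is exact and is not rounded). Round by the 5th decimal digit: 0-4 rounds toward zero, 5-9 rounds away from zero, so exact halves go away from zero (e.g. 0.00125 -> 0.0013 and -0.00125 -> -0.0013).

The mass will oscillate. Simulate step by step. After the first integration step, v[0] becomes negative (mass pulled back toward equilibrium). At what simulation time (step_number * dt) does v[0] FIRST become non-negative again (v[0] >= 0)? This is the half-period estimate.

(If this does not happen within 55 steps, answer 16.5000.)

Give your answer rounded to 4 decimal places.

Step 0: x=[6.7000] v=[0.0000]
Step 1: x=[6.4536] v=[-0.8214]
Step 2: x=[5.9872] v=[-1.5548]
Step 3: x=[5.3507] v=[-2.1217]
Step 4: x=[4.6123] v=[-2.4612]
Step 5: x=[3.8512] v=[-2.5370]
Step 6: x=[3.1489] v=[-2.3410]
Step 7: x=[2.5806] v=[-1.8942]
Step 8: x=[2.2073] v=[-1.2444]
Step 9: x=[2.0689] v=[-0.4613]
Step 10: x=[2.1803] v=[0.3712]
First v>=0 after going negative at step 10, time=3.0000

Answer: 3.0000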